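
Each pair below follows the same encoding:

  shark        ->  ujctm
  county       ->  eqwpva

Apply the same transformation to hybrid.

jadtkf

Compare letters: s→u is +2, h→j is +2, a→c is +2 — a constant shift. This is a Caesar cipher with shift 2.
For hybrid: h+2=j, y+2=a, b+2=d, r+2=t, i+2=k, d+2=f.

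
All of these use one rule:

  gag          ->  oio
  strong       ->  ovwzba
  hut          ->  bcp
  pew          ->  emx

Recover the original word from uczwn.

forum

Read the word backwards and shift each letter +8.
Decoding uczwn: shift back: u−8=m, c−8=u, z−8=r, w−8=o, n−8=f → murof; then reverse → forum.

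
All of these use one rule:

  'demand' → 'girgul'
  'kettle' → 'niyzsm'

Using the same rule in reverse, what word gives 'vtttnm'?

sponge

Each letter shifts forward by (position + 3), i.e. 3, 4, 5, … — the shift grows by one for each successive letter.
Decoding vtttnm: v−3=s, t−4=p, t−5=o, t−6=n, n−7=g, m−8=e.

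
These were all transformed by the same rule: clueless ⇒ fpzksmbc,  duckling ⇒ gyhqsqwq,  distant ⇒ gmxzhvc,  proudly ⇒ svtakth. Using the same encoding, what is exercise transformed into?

hbjxjqbo

In clueless: c→f is +3, l→p is +4, u→z is +5, e→k is +6 — the shift increases by 1 each position. Each letter shifts forward by (position + 3), i.e. 3, 4, 5, … — the shift grows by one for each successive letter.
On exercise: e+3=h, x+4=b, e+5=j, r+6=x, c+7=j, i+8=q, s+9=b, e+10=o.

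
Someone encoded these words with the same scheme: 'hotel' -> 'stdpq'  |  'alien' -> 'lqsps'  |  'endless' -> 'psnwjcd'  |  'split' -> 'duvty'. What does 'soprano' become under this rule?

dtzcfxz

Shifts by position in hotel: pos 0: h→s (+11), pos 1: o→t (+5), pos 2: t→d (+10), pos 3: e→p (+11), pos 4: l→q (+5) — repeating every 3. It's a Vigenère-style cipher with numeric key [11,5,10]: position i shifts by key[i mod 3].
For soprano: s+11=d, o+5=t, p+10=z, r+11=c, a+5=f, n+10=x, o+11=z.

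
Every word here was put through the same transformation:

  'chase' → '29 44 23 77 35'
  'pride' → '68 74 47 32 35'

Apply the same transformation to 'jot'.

50 65 80

With a=1..z=26, the number is 3·pos + 20.
On jot: j=10→50, o=15→65, t=20→80.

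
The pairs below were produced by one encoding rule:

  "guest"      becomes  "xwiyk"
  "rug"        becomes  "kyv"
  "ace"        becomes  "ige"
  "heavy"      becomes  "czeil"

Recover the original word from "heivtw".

spread

The output letters match the input read backwards, each shifted +4: guest reversed is tseug. The word is reversed, then every letter is shifted forward by 4.
Decoding heivtw: shift back: h−4=d, e−4=a, i−4=e, v−4=r, t−4=p, w−4=s → daerps; then reverse → spread.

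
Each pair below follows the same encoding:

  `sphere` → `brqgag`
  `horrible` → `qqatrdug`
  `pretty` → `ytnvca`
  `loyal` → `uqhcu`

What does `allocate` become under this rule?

Shifts by position in sphere: pos 0: s→b (+9), pos 1: p→r (+2), pos 2: h→q (+9), pos 3: e→g (+2) — repeating every 2. A repeating key of period 2 is used — shifts +9, +2 over and over.
For allocate: a+9=j, l+2=n, l+9=u, o+2=q, c+9=l, a+2=c, t+9=c, e+2=g.

jnuqlccg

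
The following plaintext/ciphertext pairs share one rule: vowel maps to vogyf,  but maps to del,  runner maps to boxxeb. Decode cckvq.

glass

The output letters match the input read backwards, each shifted +10: vowel reversed is lewov. The word is reversed, then every letter is shifted forward by 10.
Decoding cckvq: shift back: c−10=s, c−10=s, k−10=a, v−10=l, q−10=g → ssalg; then reverse → glass.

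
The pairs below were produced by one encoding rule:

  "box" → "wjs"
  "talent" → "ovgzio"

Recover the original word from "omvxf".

track

Compare letters: b→w is +21, o→j is +21, x→s is +21 — a constant shift. It's a constant shift of +21 (ROT21).
Reversing it on omvxf: o−21=t, m−21=r, v−21=a, x−21=c, f−21=k.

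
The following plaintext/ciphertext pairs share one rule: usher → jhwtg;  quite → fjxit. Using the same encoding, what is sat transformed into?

Compare letters: u→j is +15, s→h is +15, h→w is +15 — a constant shift. This is a Caesar cipher with shift 15.
For sat: s+15=h, a+15=p, t+15=i.

hpi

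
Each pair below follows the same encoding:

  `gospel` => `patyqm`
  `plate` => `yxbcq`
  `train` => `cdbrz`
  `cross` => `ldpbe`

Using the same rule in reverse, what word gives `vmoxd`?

It's a Vigenère-style cipher with numeric key [9,12,1]: position i shifts by key[i mod 3].
Reversing it on vmoxd: v−9=m, m−12=a, o−1=n, x−9=o, d−12=r.

manor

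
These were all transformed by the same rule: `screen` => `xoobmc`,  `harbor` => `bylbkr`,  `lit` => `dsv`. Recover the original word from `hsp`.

fix

Two steps: reverse the string, then apply a Caesar shift of +10.
Decoding hsp: shift back: h−10=x, s−10=i, p−10=f → xif; then reverse → fix.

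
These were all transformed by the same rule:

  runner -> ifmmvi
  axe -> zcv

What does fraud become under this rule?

Each pair mirrors across the alphabet (r↔i, u↔f, n↔m): positions sum to 25. Each letter is replaced by its mirror in the alphabet: a↔z, b↔y, c↔x, and so on (the Atbash cipher).
For fraud: f↔u, r↔i, a↔z, u↔f, d↔w.

uizfw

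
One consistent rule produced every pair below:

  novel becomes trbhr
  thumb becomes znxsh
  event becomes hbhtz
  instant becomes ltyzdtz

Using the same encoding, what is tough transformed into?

zrxmn

The shift depends on letter class: consonant n→t is +6, but vowel o→r is +3. Two shifts are in play — +3 for a/e/i/o/u, +6 for every other letter.
Applying it to tough: t(cons)+6=z, o(vowel)+3=r, u(vowel)+3=x, g(cons)+6=m, h(cons)+6=n.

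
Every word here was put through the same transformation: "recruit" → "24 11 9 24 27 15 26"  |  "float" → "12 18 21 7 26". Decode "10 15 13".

dig

r is letter #18 and maps to 24: an offset of 6. The number is (letter's place in the alphabet, a=1) + 6.
Undoing it on 10 15 13: 10→(10−6)÷1=4=d, 15→(15−6)÷1=9=i, 13→(13−6)÷1=7=g.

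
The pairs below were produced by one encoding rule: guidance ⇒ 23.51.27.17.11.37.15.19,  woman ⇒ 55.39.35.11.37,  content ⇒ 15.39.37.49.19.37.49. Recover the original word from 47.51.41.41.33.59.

supply

g(#7)→23 and u(#21)→51: differences scale by 2, so n = 2·pos + 9. The formula is n = 2×(alphabet index, a=1) + 9.
Reversing it on 47.51.41.41.33.59: 47→(47−9)÷2=19=s, 51→(51−9)÷2=21=u, 41→(41−9)÷2=16=p, 41→(41−9)÷2=16=p, 33→(33−9)÷2=12=l, 59→(59−9)÷2=25=y.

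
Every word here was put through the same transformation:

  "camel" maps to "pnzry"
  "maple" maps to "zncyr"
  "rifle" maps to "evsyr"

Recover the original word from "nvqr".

aide

Compare letters: c→p is +13, a→n is +13, m→z is +13 — a constant shift. This is a Caesar cipher with shift 13.
Decoding nvqr: n−13=a, v−13=i, q−13=d, r−13=e.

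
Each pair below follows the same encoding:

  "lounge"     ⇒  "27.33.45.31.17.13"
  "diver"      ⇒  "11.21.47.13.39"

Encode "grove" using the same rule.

l(#12)→27 and o(#15)→33: differences scale by 2, so n = 2·pos + 3. Each letter becomes 2×(its alphabet position, a=1..z=26) + 3.
Applying it to grove: g=7→17, r=18→39, o=15→33, v=22→47, e=5→13.

17.39.33.47.13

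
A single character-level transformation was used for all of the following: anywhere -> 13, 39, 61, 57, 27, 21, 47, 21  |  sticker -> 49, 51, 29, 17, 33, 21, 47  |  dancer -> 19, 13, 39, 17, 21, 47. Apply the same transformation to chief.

17, 27, 29, 21, 23

a(#1)→13 and n(#14)→39: differences scale by 2, so n = 2·pos + 11. With a=1..z=26, the number is 2·pos + 11.
On chief: c=3→17, h=8→27, i=9→29, e=5→21, f=6→23.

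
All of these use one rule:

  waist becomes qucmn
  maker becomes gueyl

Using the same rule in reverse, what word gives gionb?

Compare letters: w→q is +20, a→u is +20, i→c is +20 — a constant shift. Every letter moves 20 places later in the alphabet, wrapping around z→a.
Reversing it on gionb: g−20=m, i−20=o, o−20=u, n−20=t, b−20=h.

mouth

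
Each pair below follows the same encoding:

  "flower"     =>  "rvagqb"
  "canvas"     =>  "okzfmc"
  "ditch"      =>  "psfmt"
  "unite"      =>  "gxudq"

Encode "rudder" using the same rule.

Shifts by position in flower: pos 0: f→r (+12), pos 1: l→v (+10), pos 2: o→a (+12), pos 3: w→g (+10) — repeating every 2. It's a Vigenère-style cipher with numeric key [12,10]: position i shifts by key[i mod 2].
On rudder: r+12=d, u+10=e, d+12=p, d+10=n, e+12=q, r+10=b.

depnqb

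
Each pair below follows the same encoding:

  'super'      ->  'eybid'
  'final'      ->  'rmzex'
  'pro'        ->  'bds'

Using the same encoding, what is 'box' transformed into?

nsj

The shift depends on letter class: consonant s→e is +12, but vowel u→y is +4. Two shifts are in play — +4 for a/e/i/o/u, +12 for every other letter.
For box: b(cons)+12=n, o(vowel)+4=s, x(cons)+12=j.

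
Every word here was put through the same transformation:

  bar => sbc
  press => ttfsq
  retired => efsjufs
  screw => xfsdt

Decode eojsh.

grind

The word is reversed, then every letter is shifted forward by 1.
Reversing it on eojsh: shift back: e−1=d, o−1=n, j−1=i, s−1=r, h−1=g → dnirg; then reverse → grind.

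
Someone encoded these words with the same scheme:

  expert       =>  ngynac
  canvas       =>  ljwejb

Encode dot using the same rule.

Each letter is shifted forward by 9 in the alphabet (a Caesar shift of +9).
For dot: d+9=m, o+9=x, t+9=c.

mxc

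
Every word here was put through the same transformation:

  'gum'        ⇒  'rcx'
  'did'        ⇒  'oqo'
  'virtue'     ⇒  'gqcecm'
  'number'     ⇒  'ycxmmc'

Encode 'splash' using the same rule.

dawids

The rule splits by letter class: vowels +8, consonants +11.
For splash: s(cons)+11=d, p(cons)+11=a, l(cons)+11=w, a(vowel)+8=i, s(cons)+11=d, h(cons)+11=s.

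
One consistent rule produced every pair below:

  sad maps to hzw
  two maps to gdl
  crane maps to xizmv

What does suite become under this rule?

hfrgv

Each pair mirrors across the alphabet (s↔h, a↔z, d↔w): positions sum to 25. Letters are reflected about the middle of the alphabet (position → 25−position): Atbash.
Applying it to suite: s↔h, u↔f, i↔r, t↔g, e↔v.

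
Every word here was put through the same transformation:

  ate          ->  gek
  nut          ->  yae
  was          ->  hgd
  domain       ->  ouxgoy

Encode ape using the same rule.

gak

The shift depends on letter class: consonant t→e is +11, but vowel a→g is +6. Two shifts are in play — +6 for a/e/i/o/u, +11 for every other letter.
For ape: a(vowel)+6=g, p(cons)+11=a, e(vowel)+6=k.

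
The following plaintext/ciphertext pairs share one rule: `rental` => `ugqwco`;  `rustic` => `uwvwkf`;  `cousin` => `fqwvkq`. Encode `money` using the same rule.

pqqgb

Vowels shift forward by 2 and consonants shift forward by 3.
On money: m(cons)+3=p, o(vowel)+2=q, n(cons)+3=q, e(vowel)+2=g, y(cons)+3=b.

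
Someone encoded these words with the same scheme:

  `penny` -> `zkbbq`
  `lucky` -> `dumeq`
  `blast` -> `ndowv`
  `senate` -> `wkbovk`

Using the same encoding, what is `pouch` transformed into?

Each letter's alphabet position (a=0..z=25) is mapped through 25·x+14 mod 26 — an affine cipher.
Applying it to pouch: p(15)→25·15+14≡25=z; o(14)→25·14+14≡0=a; u(20)→25·20+14≡20=u; c(2)→25·2+14≡12=m; h(7)→25·7+14≡7=h (all mod 26).

zaumh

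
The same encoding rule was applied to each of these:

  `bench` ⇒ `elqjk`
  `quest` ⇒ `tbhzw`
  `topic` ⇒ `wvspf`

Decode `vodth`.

shame

Shifts by position in bench: pos 0: b→e (+3), pos 1: e→l (+7), pos 2: n→q (+3), pos 3: c→j (+7) — repeating every 2. A repeating key of period 2 is used — shifts +3, +7 over and over.
Decoding vodth: v−3=s, o−7=h, d−3=a, t−7=m, h−3=e.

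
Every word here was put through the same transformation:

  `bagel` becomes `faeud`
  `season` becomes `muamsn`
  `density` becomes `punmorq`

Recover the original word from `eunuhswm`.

generous

Each letter's alphabet position (a=0..z=25) is mapped through 5·x+0 mod 26 — an affine cipher.
Undoing it on eunuhswm: e(4)→21·(4−0)≡6=g; u(20)→21·(20−0)≡4=e; n(13)→21·(13−0)≡13=n; u(20)→21·(20−0)≡4=e; h(7)→21·(7−0)≡17=r; s(18)→21·(18−0)≡14=o; w(22)→21·(22−0)≡20=u; m(12)→21·(12−0)≡18=s (all mod 26).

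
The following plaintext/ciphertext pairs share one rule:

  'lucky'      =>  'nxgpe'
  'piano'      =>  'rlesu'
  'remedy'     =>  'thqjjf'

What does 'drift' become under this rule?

fumkz

In lucky: l→n is +2, u→x is +3, c→g is +4, k→p is +5 — the shift increases by 1 each position. Letter i (0-indexed) is shifted by i+2, so successive shifts are 2, 3, 4, ….
For drift: d+2=f, r+3=u, i+4=m, f+5=k, t+6=z.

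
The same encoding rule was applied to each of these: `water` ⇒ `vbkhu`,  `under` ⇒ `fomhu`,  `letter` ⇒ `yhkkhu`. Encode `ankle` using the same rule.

bodyh

w(22)→v(21) and a(0)→b(1) fit y≡21x+1 (mod 26); the inverse of 21 mod 26 is 5. Treating letters as 0–25, the rule is x ↦ 21x + 1 (mod 26).
For ankle: a(0)→21·0+1≡1=b; n(13)→21·13+1≡14=o; k(10)→21·10+1≡3=d; l(11)→21·11+1≡24=y; e(4)→21·4+1≡7=h (all mod 26).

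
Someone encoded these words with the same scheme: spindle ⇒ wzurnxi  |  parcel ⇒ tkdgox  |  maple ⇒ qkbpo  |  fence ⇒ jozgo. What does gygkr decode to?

Shifts by position in spindle: pos 0: s→w (+4), pos 1: p→z (+10), pos 2: i→u (+12), pos 3: n→r (+4), pos 4: d→n (+10), pos 5: l→x (+12) — repeating every 3. It's a Vigenère-style cipher with numeric key [4,10,12]: position i shifts by key[i mod 3].
Reversing it on gygkr: g−4=c, y−10=o, g−12=u, k−4=g, r−10=h.

cough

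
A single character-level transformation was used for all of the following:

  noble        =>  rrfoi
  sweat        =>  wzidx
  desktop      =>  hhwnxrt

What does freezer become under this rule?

Shifts by position in noble: pos 0: n→r (+4), pos 1: o→r (+3), pos 2: b→f (+4), pos 3: l→o (+3) — repeating every 2. The shifts repeat in a cycle of length 2: positions 0,1,… shift by +4, +3, then the pattern repeats.
For freezer: f+4=j, r+3=u, e+4=i, e+3=h, z+4=d, e+3=h, r+4=v.

juihdhv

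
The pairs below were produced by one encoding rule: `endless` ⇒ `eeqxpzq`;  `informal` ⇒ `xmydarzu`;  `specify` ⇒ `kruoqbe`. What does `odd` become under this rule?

ppa

Read the word backwards and shift each letter +12.
For odd: reverse → ddo; then shift: d+12=p, d+12=p, o+12=a.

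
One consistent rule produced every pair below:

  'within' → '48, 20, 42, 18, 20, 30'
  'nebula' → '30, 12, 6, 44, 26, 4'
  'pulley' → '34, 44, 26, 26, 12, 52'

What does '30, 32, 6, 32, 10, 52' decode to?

nobody

The formula is n = 2×(alphabet index, a=1) + 2.
Reversing it on 30, 32, 6, 32, 10, 52: 30→(30−2)÷2=14=n, 32→(32−2)÷2=15=o, 6→(6−2)÷2=2=b, 32→(32−2)÷2=15=o, 10→(10−2)÷2=4=d, 52→(52−2)÷2=25=y.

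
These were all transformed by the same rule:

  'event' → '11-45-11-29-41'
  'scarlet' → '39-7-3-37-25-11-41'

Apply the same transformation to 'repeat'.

37-11-33-11-3-41

e(#5)→11 and v(#22)→45: differences scale by 2, so n = 2·pos + 1. The formula is n = 2×(alphabet index, a=1) + 1.
On repeat: r=18→37, e=5→11, p=16→33, e=5→11, a=1→3, t=20→41.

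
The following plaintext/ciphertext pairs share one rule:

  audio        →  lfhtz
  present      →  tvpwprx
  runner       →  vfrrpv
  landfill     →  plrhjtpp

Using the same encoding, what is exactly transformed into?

The shift depends on letter class: consonant d→h is +4, but vowel a→l is +11. The rule splits by letter class: vowels +11, consonants +4.
Applying it to exactly: e(vowel)+11=p, x(cons)+4=b, a(vowel)+11=l, c(cons)+4=g, t(cons)+4=x, l(cons)+4=p, y(cons)+4=c.

pblgxpc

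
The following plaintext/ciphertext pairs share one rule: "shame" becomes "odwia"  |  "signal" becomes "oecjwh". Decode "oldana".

sphere

This is a Caesar cipher with shift 22.
Decoding oldana: o−22=s, l−22=p, d−22=h, a−22=e, n−22=r, a−22=e.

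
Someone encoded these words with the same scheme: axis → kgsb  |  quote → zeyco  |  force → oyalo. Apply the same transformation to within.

fscqsw

The shift depends on letter class: consonant x→g is +9, but vowel a→k is +10. The rule splits by letter class: vowels +10, consonants +9.
Applying it to within: w(cons)+9=f, i(vowel)+10=s, t(cons)+9=c, h(cons)+9=q, i(vowel)+10=s, n(cons)+9=w.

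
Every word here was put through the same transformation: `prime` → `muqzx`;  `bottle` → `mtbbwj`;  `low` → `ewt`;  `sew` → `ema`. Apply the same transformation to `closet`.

The output letters match the input read backwards, each shifted +8: prime reversed is emirp. The word is reversed, then every letter is shifted forward by 8.
On closet: reverse → tesolc; then shift: t+8=b, e+8=m, s+8=a, o+8=w, l+8=t, c+8=k.

bmawtk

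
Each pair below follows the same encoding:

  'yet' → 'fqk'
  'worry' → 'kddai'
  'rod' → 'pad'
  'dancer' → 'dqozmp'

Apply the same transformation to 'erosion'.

The output letters match the input read backwards, each shifted +12: yet reversed is tey. Two steps: reverse the string, then apply a Caesar shift of +12.
On erosion: reverse → noisore; then shift: n+12=z, o+12=a, i+12=u, s+12=e, o+12=a, r+12=d, e+12=q.

zaueadq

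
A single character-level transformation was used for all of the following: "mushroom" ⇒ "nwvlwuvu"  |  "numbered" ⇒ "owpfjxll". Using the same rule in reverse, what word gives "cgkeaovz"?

The shift increases by 1 at each position, starting from +1: 1, 2, 3, ….
Reversing it on cgkeaovz: c−1=b, g−2=e, k−3=h, e−4=a, a−5=v, o−6=i, v−7=o, z−8=r.

behavior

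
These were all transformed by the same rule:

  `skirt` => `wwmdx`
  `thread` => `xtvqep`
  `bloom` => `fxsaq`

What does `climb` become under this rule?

gxmyf

Shifts by position in skirt: pos 0: s→w (+4), pos 1: k→w (+12), pos 2: i→m (+4), pos 3: r→d (+12) — repeating every 2. It's a Vigenère-style cipher with numeric key [4,12]: position i shifts by key[i mod 2].
For climb: c+4=g, l+12=x, i+4=m, m+12=y, b+4=f.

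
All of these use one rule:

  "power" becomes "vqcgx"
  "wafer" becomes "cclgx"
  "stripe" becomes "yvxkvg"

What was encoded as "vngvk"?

plate

Shifts by position in power: pos 0: p→v (+6), pos 1: o→q (+2), pos 2: w→c (+6), pos 3: e→g (+2) — repeating every 2. A repeating key of period 2 is used — shifts +6, +2 over and over.
Reversing it on vngvk: v−6=p, n−2=l, g−6=a, v−2=t, k−6=e.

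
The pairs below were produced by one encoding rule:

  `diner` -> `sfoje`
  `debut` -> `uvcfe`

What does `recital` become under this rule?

mbujdfs

Read the word backwards and shift each letter +1.
On recital: reverse → laticer; then shift: l+1=m, a+1=b, t+1=u, i+1=j, c+1=d, e+1=f, r+1=s.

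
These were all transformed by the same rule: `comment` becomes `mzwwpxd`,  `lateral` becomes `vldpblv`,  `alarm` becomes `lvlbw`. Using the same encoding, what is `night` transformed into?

The shift depends on letter class: consonant c→m is +10, but vowel o→z is +11. Vowels shift forward by 11 and consonants shift forward by 10.
On night: n(cons)+10=x, i(vowel)+11=t, g(cons)+10=q, h(cons)+10=r, t(cons)+10=d.

xtqrd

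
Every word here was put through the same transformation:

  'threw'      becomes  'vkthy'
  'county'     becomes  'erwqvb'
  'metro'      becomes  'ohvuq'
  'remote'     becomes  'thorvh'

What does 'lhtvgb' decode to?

Shifts by position in threw: pos 0: t→v (+2), pos 1: h→k (+3), pos 2: r→t (+2), pos 3: e→h (+3) — repeating every 2. It's a Vigenère-style cipher with numeric key [2,3]: position i shifts by key[i mod 2].
Undoing it on lhtvgb: l−2=j, h−3=e, t−2=r, v−3=s, g−2=e, b−3=y.

jersey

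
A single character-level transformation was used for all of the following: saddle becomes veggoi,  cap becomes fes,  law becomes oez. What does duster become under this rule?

gyvwiu

The shift depends on letter class: consonant s→v is +3, but vowel a→e is +4. Two shifts are in play — +4 for a/e/i/o/u, +3 for every other letter.
For duster: d(cons)+3=g, u(vowel)+4=y, s(cons)+3=v, t(cons)+3=w, e(vowel)+4=i, r(cons)+3=u.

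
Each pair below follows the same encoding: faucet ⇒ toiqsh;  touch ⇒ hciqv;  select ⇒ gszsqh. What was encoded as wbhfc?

Compare letters: f→t is +14, a→o is +14, u→i is +14 — a constant shift. Each letter is shifted forward by 14 in the alphabet (a Caesar shift of +14).
Undoing it on wbhfc: w−14=i, b−14=n, h−14=t, f−14=r, c−14=o.

intro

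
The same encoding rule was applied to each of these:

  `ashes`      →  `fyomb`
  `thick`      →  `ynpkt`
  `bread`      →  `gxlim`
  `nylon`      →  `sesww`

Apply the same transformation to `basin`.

In ashes: a→f is +5, s→y is +6, h→o is +7, e→m is +8 — the shift increases by 1 each position. Letter i (0-indexed) is shifted by i+5, so successive shifts are 5, 6, 7, ….
Applying it to basin: b+5=g, a+6=g, s+7=z, i+8=q, n+9=w.

ggzqw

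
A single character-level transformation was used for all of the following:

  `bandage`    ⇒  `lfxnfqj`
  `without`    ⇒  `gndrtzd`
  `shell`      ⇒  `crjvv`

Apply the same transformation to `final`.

pnxfv

The rule splits by letter class: vowels +5, consonants +10.
On final: f(cons)+10=p, i(vowel)+5=n, n(cons)+10=x, a(vowel)+5=f, l(cons)+10=v.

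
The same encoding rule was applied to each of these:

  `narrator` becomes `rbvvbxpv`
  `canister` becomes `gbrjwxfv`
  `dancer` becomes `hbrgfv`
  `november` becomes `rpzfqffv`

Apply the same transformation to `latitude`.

The shift depends on letter class: consonant n→r is +4, but vowel a→b is +1. Vowels shift forward by 1 and consonants shift forward by 4.
Applying it to latitude: l(cons)+4=p, a(vowel)+1=b, t(cons)+4=x, i(vowel)+1=j, t(cons)+4=x, u(vowel)+1=v, d(cons)+4=h, e(vowel)+1=f.

pbxjxvhf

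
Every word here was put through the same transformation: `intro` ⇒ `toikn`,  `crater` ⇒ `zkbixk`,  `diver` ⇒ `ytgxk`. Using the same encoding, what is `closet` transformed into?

zqnjxi

i(8)→t(19) and n(13)→o(14) fit y≡25x+1 (mod 26); the inverse of 25 mod 26 is 25. Treating letters as 0–25, the rule is x ↦ 25x + 1 (mod 26).
For closet: c(2)→25·2+1≡25=z; l(11)→25·11+1≡16=q; o(14)→25·14+1≡13=n; s(18)→25·18+1≡9=j; e(4)→25·4+1≡23=x; t(19)→25·19+1≡8=i (all mod 26).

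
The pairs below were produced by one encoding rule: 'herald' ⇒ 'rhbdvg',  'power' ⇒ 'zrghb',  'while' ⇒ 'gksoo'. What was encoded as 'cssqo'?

spine

Shifts by position in herald: pos 0: h→r (+10), pos 1: e→h (+3), pos 2: r→b (+10), pos 3: a→d (+3) — repeating every 2. It's a Vigenère-style cipher with numeric key [10,3]: position i shifts by key[i mod 2].
Reversing it on cssqo: c−10=s, s−3=p, s−10=i, q−3=n, o−10=e.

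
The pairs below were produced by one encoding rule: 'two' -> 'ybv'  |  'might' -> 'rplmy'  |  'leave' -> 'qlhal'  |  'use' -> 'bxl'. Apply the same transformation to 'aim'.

The shift depends on letter class: consonant t→y is +5, but vowel o→v is +7. The rule splits by letter class: vowels +7, consonants +5.
On aim: a(vowel)+7=h, i(vowel)+7=p, m(cons)+5=r.

hpr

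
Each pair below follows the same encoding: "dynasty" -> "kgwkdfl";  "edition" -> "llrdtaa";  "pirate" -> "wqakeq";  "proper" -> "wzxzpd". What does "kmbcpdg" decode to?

In dynasty: d→k is +7, y→g is +8, n→w is +9, a→k is +10 — the shift increases by 1 each position. Letter i (0-indexed) is shifted by i+7, so successive shifts are 7, 8, 9, ….
Undoing it on kmbcpdg: k−7=d, m−8=e, b−9=s, c−10=s, p−11=e, d−12=r, g−13=t.

dessert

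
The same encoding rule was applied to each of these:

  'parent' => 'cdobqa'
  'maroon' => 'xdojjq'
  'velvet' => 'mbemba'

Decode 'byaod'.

Treating letters as 0–25, the rule is x ↦ 19x + 3 (mod 26).
Undoing it on byaod: b(1)→11·(1−3)≡4=e; y(24)→11·(24−3)≡23=x; a(0)→11·(0−3)≡19=t; o(14)→11·(14−3)≡17=r; d(3)→11·(3−3)≡0=a (all mod 26).

extra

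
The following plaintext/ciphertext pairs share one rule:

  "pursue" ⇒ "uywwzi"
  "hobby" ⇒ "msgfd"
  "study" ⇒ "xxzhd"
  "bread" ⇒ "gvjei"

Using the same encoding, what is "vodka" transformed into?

The shifts repeat in a cycle of length 2: positions 0,1,… shift by +5, +4, then the pattern repeats.
For vodka: v+5=a, o+4=s, d+5=i, k+4=o, a+5=f.

asiof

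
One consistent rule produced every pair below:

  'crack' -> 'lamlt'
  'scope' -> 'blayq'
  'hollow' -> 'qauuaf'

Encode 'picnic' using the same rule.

yulwul

Two shifts are in play — +12 for a/e/i/o/u, +9 for every other letter.
Applying it to picnic: p(cons)+9=y, i(vowel)+12=u, c(cons)+9=l, n(cons)+9=w, i(vowel)+12=u, c(cons)+9=l.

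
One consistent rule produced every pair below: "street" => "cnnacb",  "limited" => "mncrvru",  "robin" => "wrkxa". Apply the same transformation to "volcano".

xwjluxe

The word is reversed, then every letter is shifted forward by 9.
On volcano: reverse → onaclov; then shift: o+9=x, n+9=w, a+9=j, c+9=l, l+9=u, o+9=x, v+9=e.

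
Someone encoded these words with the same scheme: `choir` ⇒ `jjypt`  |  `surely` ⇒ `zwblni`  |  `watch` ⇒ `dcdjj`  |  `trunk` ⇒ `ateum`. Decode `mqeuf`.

Shifts by position in choir: pos 0: c→j (+7), pos 1: h→j (+2), pos 2: o→y (+10), pos 3: i→p (+7), pos 4: r→t (+2) — repeating every 3. A repeating key of period 3 is used — shifts +7, +2, +10 over and over.
Decoding mqeuf: m−7=f, q−2=o, e−10=u, u−7=n, f−2=d.

found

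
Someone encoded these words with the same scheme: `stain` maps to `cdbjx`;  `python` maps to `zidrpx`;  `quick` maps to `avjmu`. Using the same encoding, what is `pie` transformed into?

The shift depends on letter class: consonant s→c is +10, but vowel a→b is +1. Vowels shift forward by 1 and consonants shift forward by 10.
Applying it to pie: p(cons)+10=z, i(vowel)+1=j, e(vowel)+1=f.

zjf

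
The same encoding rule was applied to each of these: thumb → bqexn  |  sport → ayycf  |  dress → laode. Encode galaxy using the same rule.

In thumb: t→b is +8, h→q is +9, u→e is +10, m→x is +11 — the shift increases by 1 each position. Each letter shifts forward by (position + 8), i.e. 8, 9, 10, … — the shift grows by one for each successive letter.
Applying it to galaxy: g+8=o, a+9=j, l+10=v, a+11=l, x+12=j, y+13=l.

ojvljl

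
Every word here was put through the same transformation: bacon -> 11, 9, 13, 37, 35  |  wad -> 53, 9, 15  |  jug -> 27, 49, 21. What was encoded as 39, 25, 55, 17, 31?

b(#2)→11 and a(#1)→9: differences scale by 2, so n = 2·pos + 7. The formula is n = 2×(alphabet index, a=1) + 7.
Undoing it on 39, 25, 55, 17, 31: 39→(39−7)÷2=16=p, 25→(25−7)÷2=9=i, 55→(55−7)÷2=24=x, 17→(17−7)÷2=5=e, 31→(31−7)÷2=12=l.

pixel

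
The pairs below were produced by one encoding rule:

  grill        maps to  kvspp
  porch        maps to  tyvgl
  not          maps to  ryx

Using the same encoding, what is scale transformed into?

The shift depends on letter class: consonant g→k is +4, but vowel i→s is +10. Two shifts are in play — +10 for a/e/i/o/u, +4 for every other letter.
For scale: s(cons)+4=w, c(cons)+4=g, a(vowel)+10=k, l(cons)+4=p, e(vowel)+10=o.

wgkpo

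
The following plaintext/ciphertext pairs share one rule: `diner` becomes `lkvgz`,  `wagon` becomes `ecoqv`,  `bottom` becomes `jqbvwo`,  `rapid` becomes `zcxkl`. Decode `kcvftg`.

candle

Shifts by position in diner: pos 0: d→l (+8), pos 1: i→k (+2), pos 2: n→v (+8), pos 3: e→g (+2) — repeating every 2. It's a Vigenère-style cipher with numeric key [8,2]: position i shifts by key[i mod 2].
Decoding kcvftg: k−8=c, c−2=a, v−8=n, f−2=d, t−8=l, g−2=e.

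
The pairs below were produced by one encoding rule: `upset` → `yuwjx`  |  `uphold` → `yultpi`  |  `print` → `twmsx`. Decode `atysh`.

wound

Shifts by position in upset: pos 0: u→y (+4), pos 1: p→u (+5), pos 2: s→w (+4), pos 3: e→j (+5) — repeating every 2. A repeating key of period 2 is used — shifts +4, +5 over and over.
Undoing it on atysh: a−4=w, t−5=o, y−4=u, s−5=n, h−4=d.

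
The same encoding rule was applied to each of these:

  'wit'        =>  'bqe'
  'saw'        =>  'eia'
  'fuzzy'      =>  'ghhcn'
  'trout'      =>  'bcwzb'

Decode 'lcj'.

bud

The output letters match the input read backwards, each shifted +8: wit reversed is tiw. Two steps: reverse the string, then apply a Caesar shift of +8.
Decoding lcj: shift back: l−8=d, c−8=u, j−8=b → dub; then reverse → bud.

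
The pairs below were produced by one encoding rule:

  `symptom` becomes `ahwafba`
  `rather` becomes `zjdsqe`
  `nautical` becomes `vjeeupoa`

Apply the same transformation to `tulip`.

bdvtb

Letter i (0-indexed) is shifted by i+8, so successive shifts are 8, 9, 10, ….
On tulip: t+8=b, u+9=d, l+10=v, i+11=t, p+12=b.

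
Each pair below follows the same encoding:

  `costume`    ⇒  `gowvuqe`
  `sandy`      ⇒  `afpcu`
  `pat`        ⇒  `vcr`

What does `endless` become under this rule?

uugnfpg

The output letters match the input read backwards, each shifted +2: costume reversed is emutsoc. Two steps: reverse the string, then apply a Caesar shift of +2.
On endless: reverse → sseldne; then shift: s+2=u, s+2=u, e+2=g, l+2=n, d+2=f, n+2=p, e+2=g.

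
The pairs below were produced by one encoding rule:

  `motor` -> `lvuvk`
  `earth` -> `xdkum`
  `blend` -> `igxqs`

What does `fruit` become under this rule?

Treating letters as 0–25, the rule is x ↦ 5x + 3 (mod 26).
For fruit: f(5)→5·5+3≡2=c; r(17)→5·17+3≡10=k; u(20)→5·20+3≡25=z; i(8)→5·8+3≡17=r; t(19)→5·19+3≡20=u (all mod 26).

ckzru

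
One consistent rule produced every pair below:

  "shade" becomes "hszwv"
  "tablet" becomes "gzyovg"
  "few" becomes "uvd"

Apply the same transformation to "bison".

This is the alphabet-reversal cipher (Atbash): a becomes z, b becomes y, etc.
Applying it to bison: b↔y, i↔r, s↔h, o↔l, n↔m.

yrhlm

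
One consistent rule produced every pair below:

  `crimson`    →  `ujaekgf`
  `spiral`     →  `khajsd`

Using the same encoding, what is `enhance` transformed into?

Compare letters: c→u is +18, r→j is +18, i→a is +18 — a constant shift. This is a Caesar cipher with shift 18.
On enhance: e+18=w, n+18=f, h+18=z, a+18=s, n+18=f, c+18=u, e+18=w.

wfzsfuw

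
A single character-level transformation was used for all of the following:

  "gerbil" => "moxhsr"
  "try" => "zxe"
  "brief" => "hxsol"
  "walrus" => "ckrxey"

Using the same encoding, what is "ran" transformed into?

The shift depends on letter class: consonant g→m is +6, but vowel e→o is +10. Vowels shift forward by 10 and consonants shift forward by 6.
Applying it to ran: r(cons)+6=x, a(vowel)+10=k, n(cons)+6=t.

xkt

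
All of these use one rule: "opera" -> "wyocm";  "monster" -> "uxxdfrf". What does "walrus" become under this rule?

ejvcgf

In opera: o→w is +8, p→y is +9, e→o is +10, r→c is +11 — the shift increases by 1 each position. Each letter shifts forward by (position + 8), i.e. 8, 9, 10, … — the shift grows by one for each successive letter.
On walrus: w+8=e, a+9=j, l+10=v, r+11=c, u+12=g, s+13=f.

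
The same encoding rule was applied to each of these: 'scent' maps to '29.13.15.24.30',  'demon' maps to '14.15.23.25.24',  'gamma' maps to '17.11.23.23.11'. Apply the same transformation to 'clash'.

13.22.11.29.18

s is letter #19 and maps to 29: an offset of 10. The number is (letter's place in the alphabet, a=1) + 10.
On clash: c=3→13, l=12→22, a=1→11, s=19→29, h=8→18.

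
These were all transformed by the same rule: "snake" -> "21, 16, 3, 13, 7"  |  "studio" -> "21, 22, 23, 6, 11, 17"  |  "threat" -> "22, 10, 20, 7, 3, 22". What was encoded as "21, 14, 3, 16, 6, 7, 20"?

s is letter #19 and maps to 21: an offset of 2. The number is (letter's place in the alphabet, a=1) + 2.
Undoing it on 21, 14, 3, 16, 6, 7, 20: 21→(21−2)÷1=19=s, 14→(14−2)÷1=12=l, 3→(3−2)÷1=1=a, 16→(16−2)÷1=14=n, 6→(6−2)÷1=4=d, 7→(7−2)÷1=5=e, 20→(20−2)÷1=18=r.

slander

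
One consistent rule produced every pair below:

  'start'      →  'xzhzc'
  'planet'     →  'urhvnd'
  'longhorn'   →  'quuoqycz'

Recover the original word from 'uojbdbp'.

picture

In start: s→x is +5, t→z is +6, a→h is +7, r→z is +8 — the shift increases by 1 each position. Each letter shifts forward by (position + 5), i.e. 5, 6, 7, … — the shift grows by one for each successive letter.
Decoding uojbdbp: u−5=p, o−6=i, j−7=c, b−8=t, d−9=u, b−10=r, p−11=e.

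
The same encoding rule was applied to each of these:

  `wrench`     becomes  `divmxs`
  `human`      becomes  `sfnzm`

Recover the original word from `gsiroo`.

Each pair mirrors across the alphabet (w↔d, r↔i, e↔v): positions sum to 25. This is the alphabet-reversal cipher (Atbash): a becomes z, b becomes y, etc.
Reversing it on gsiroo: g↔t, s↔h, i↔r, r↔i, o↔l, o↔l.

thrill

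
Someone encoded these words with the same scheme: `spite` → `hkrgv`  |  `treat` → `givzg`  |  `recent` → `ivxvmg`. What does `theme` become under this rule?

Each pair mirrors across the alphabet (s↔h, p↔k, i↔r): positions sum to 25. This is the alphabet-reversal cipher (Atbash): a becomes z, b becomes y, etc.
For theme: t↔g, h↔s, e↔v, m↔n, e↔v.

gsvnv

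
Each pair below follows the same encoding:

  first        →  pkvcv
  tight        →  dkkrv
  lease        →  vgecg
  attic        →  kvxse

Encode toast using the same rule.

dqecv

Shifts by position in first: pos 0: f→p (+10), pos 1: i→k (+2), pos 2: r→v (+4), pos 3: s→c (+10), pos 4: t→v (+2) — repeating every 3. It's a Vigenère-style cipher with numeric key [10,2,4]: position i shifts by key[i mod 3].
For toast: t+10=d, o+2=q, a+4=e, s+10=c, t+2=v.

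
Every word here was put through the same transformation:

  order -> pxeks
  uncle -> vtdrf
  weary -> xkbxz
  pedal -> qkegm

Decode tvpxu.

It's a Vigenère-style cipher with numeric key [1,6]: position i shifts by key[i mod 2].
Undoing it on tvpxu: t−1=s, v−6=p, p−1=o, x−6=r, u−1=t.

sport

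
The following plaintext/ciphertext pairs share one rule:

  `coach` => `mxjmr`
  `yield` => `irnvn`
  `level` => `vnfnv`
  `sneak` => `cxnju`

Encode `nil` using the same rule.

xrv

Two shifts are in play — +9 for a/e/i/o/u, +10 for every other letter.
On nil: n(cons)+10=x, i(vowel)+9=r, l(cons)+10=v.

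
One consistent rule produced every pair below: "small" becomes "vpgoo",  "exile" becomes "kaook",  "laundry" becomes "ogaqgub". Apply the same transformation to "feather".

The shift depends on letter class: consonant s→v is +3, but vowel a→g is +6. Vowels shift forward by 6 and consonants shift forward by 3.
For feather: f(cons)+3=i, e(vowel)+6=k, a(vowel)+6=g, t(cons)+3=w, h(cons)+3=k, e(vowel)+6=k, r(cons)+3=u.

ikgwkku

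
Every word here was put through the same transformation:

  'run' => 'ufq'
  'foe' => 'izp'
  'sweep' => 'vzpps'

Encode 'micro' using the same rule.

ptfuz

Two shifts are in play — +11 for a/e/i/o/u, +3 for every other letter.
On micro: m(cons)+3=p, i(vowel)+11=t, c(cons)+3=f, r(cons)+3=u, o(vowel)+11=z.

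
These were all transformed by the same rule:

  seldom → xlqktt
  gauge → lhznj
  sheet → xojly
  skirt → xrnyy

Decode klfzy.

Shifts by position in seldom: pos 0: s→x (+5), pos 1: e→l (+7), pos 2: l→q (+5), pos 3: d→k (+7) — repeating every 2. A repeating key of period 2 is used — shifts +5, +7 over and over.
Reversing it on klfzy: k−5=f, l−7=e, f−5=a, z−7=s, y−5=t.

feast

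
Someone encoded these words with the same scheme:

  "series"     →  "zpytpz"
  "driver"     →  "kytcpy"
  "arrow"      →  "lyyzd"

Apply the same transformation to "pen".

wpu

The shift depends on letter class: consonant s→z is +7, but vowel e→p is +11. The rule splits by letter class: vowels +11, consonants +7.
On pen: p(cons)+7=w, e(vowel)+11=p, n(cons)+7=u.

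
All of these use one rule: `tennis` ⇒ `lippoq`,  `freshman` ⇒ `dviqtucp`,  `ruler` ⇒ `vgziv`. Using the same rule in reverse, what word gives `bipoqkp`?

venison

t(19)→l(11) and e(4)→i(8) fit y≡21x+2 (mod 26); the inverse of 21 mod 26 is 5. Treating letters as 0–25, the rule is x ↦ 21x + 2 (mod 26).
Decoding bipoqkp: b(1)→5·(1−2)≡21=v; i(8)→5·(8−2)≡4=e; p(15)→5·(15−2)≡13=n; o(14)→5·(14−2)≡8=i; q(16)→5·(16−2)≡18=s; k(10)→5·(10−2)≡14=o; p(15)→5·(15−2)≡13=n (all mod 26).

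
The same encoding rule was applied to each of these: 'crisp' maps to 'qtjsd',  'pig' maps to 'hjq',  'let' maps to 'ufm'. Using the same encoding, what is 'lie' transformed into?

fjm

The output letters match the input read backwards, each shifted +1: crisp reversed is psirc. Read the word backwards and shift each letter +1.
For lie: reverse → eil; then shift: e+1=f, i+1=j, l+1=m.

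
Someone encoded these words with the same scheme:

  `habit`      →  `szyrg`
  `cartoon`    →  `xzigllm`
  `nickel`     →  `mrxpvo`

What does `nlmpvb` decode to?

monkey

Each pair mirrors across the alphabet (h↔s, a↔z, b↔y): positions sum to 25. Letters are reflected about the middle of the alphabet (position → 25−position): Atbash.
Undoing it on nlmpvb: n↔m, l↔o, m↔n, p↔k, v↔e, b↔y.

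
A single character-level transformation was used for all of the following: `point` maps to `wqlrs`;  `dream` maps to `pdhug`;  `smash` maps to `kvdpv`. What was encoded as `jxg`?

The word is reversed, then every letter is shifted forward by 3.
Decoding jxg: shift back: j−3=g, x−3=u, g−3=d → gud; then reverse → dug.

dug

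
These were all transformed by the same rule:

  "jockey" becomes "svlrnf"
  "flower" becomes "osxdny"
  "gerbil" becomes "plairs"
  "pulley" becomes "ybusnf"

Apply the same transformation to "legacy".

ulphlf

Shifts by position in jockey: pos 0: j→s (+9), pos 1: o→v (+7), pos 2: c→l (+9), pos 3: k→r (+7) — repeating every 2. A repeating key of period 2 is used — shifts +9, +7 over and over.
For legacy: l+9=u, e+7=l, g+9=p, a+7=h, c+9=l, y+7=f.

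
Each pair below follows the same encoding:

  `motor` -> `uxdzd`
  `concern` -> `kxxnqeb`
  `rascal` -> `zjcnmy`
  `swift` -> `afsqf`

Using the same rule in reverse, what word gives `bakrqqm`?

In motor: m→u is +8, o→x is +9, t→d is +10, o→z is +11 — the shift increases by 1 each position. The shift increases by 1 at each position, starting from +8: 8, 9, 10, ….
Undoing it on bakrqqm: b−8=t, a−9=r, k−10=a, r−11=g, q−12=e, q−13=d, m−14=y.

tragedy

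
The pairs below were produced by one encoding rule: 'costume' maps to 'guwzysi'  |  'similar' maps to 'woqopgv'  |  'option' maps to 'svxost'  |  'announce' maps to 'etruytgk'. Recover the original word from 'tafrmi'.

Shifts by position in costume: pos 0: c→g (+4), pos 1: o→u (+6), pos 2: s→w (+4), pos 3: t→z (+6) — repeating every 2. It's a Vigenère-style cipher with numeric key [4,6]: position i shifts by key[i mod 2].
Decoding tafrmi: t−4=p, a−6=u, f−4=b, r−6=l, m−4=i, i−6=c.

public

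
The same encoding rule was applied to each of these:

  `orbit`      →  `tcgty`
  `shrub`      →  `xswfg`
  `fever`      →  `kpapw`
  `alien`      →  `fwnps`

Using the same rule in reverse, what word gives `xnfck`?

Shifts by position in orbit: pos 0: o→t (+5), pos 1: r→c (+11), pos 2: b→g (+5), pos 3: i→t (+11) — repeating every 2. The shifts repeat in a cycle of length 2: positions 0,1,… shift by +5, +11, then the pattern repeats.
Reversing it on xnfck: x−5=s, n−11=c, f−5=a, c−11=r, k−5=f.

scarf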